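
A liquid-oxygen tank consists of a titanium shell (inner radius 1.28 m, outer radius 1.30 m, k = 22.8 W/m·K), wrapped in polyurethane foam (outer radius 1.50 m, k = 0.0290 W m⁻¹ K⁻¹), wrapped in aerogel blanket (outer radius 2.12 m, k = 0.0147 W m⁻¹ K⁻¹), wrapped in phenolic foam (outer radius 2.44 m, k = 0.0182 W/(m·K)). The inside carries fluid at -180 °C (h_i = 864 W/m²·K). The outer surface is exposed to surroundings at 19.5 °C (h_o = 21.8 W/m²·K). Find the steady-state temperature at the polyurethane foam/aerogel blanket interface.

Series thermal resistances, inner to outer:
  R_conv,in = 1/(4πr²h) = 1/(4π·1.28²·864) = 5.622×10^-5 K/W
  R_titanium = (1/1.28 − 1/1.30)/(4πk) = 0.01202/(4π·22.8) = 4.195×10^-5 K/W
  R_polyurethane foam = (1/1.30 − 1/1.50)/(4πk) = 0.1026/(4π·0.0290) = 0.2814 K/W
  R_aerogel blanket = (1/1.50 − 1/2.12)/(4πk) = 0.1950/(4π·0.0147) = 1.055 K/W
  R_phenolic foam = (1/2.12 − 1/2.44)/(4πk) = 0.06186/(4π·0.0182) = 0.2705 K/W
  R_conv,out = 1/(4πr²h) = 1/(4π·2.44²·21.8) = 6.131×10^-4 K/W
ΣR = 5.622×10^-5 + 4.195×10^-5 + 0.2814 + 1.055 + 0.2705 + 6.131×10^-4 = 1.608 K/W
Q = ΔT/ΣR = (-180 °C − 19.5 °C)/1.608 = -124.1 W
From the inner boundary to the polyurethane foam/aerogel blanket interface, ΣR_partial = 0.2815 K/W.
T_interface = T_in − Q·ΣR_partial = -180 °C − (-124.1)(0.2815) = -145 °C

T = -145 °C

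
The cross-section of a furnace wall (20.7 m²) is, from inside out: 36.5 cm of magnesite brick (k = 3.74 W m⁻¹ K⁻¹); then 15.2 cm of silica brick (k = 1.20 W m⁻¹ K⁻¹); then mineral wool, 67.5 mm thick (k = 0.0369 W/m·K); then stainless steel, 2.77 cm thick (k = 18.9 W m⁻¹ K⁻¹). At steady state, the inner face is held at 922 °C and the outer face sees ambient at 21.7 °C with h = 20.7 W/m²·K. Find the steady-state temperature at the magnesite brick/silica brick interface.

T = 880 °C

Resistance network (inner→outer):
  R_magnesite brick = L/(kA) = 0.365/(3.74·20.7) = 0.004715 K/W
  R_silica brick = L/(kA) = 0.152/(1.20·20.7) = 0.006119 K/W
  R_mineral wool = L/(kA) = 0.0675/(0.0369·20.7) = 0.08837 K/W
  R_stainless steel = L/(kA) = 0.0277/(18.9·20.7) = 7.080×10^-5 K/W
  R_conv,out = 1/(hA) = 1/(20.7·20.7) = 0.002334 K/W
ΣR = 0.004715 + 0.006119 + 0.08837 + 7.080×10^-5 + 0.002334 = 0.1016 K/W
Q = ΔT/ΣR = (922 °C − 21.7 °C)/0.1016 = 8861 W
From the inner boundary to the magnesite brick/silica brick interface, ΣR_partial = 0.004715 K/W.
T_interface = T_in − Q·ΣR_partial = 922 °C − (8861)(0.004715) = 880 °C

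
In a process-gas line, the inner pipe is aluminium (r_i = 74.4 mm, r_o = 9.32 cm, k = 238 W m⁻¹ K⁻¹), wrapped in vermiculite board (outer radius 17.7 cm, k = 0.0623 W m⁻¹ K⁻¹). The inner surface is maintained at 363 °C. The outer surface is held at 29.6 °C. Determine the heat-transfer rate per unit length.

Resistance network (inner→outer):
  R'_aluminium = ln(0.0932/0.0744)/(2πk) = 0.2253/(2π·238) = 1.507×10^-4 m·K/W
  R'_vermiculite board = ln(0.177/0.0932)/(2πk) = 0.6414/(2π·0.0623) = 1.639 m·K/W
ΣR = 1.507×10^-4 + 1.639 = 1.639 m·K/W
Q' = ΔT/ΣR = (363 °C − 29.6 °C)/1.639 = 203 W/m

Q' = 203 W/m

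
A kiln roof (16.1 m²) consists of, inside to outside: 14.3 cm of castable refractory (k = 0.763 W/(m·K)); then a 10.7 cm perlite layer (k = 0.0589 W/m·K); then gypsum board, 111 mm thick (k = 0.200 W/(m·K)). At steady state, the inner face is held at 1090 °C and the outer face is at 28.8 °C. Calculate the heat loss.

Resistance network (inner→outer):
  R_castable refractory = L/(kA) = 0.143/(0.763·16.1) = 0.01164 K/W
  R_perlite = L/(kA) = 0.107/(0.0589·16.1) = 0.1128 K/W
  R_gypsum board = L/(kA) = 0.111/(0.200·16.1) = 0.03447 K/W
ΣR = 0.01164 + 0.1128 + 0.03447 = 0.1589 K/W
Q = ΔT/ΣR = (1090 °C − 28.8 °C)/0.1589 = 6680 W

Q = 6680 W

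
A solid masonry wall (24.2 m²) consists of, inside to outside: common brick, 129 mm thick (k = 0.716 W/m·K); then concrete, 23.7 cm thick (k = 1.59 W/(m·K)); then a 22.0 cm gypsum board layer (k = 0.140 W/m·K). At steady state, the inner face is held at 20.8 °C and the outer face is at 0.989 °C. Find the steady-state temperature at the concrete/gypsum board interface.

Resistance network (inner→outer):
  R_common brick = L/(kA) = 0.129/(0.716·24.2) = 0.007445 K/W
  R_concrete = L/(kA) = 0.237/(1.59·24.2) = 0.006159 K/W
  R_gypsum board = L/(kA) = 0.220/(0.140·24.2) = 0.06494 K/W
ΣR = 0.007445 + 0.006159 + 0.06494 = 0.07854 K/W
Q = ΔT/ΣR = (20.8 °C − 0.989 °C)/0.07854 = 252.2 W
From the inner boundary to the concrete/gypsum board interface, ΣR_partial = 0.01360 K/W.
T_interface = T_in − Q·ΣR_partial = 20.8 °C − (252.2)(0.01360) = 17.4 °C

T = 17.4 °C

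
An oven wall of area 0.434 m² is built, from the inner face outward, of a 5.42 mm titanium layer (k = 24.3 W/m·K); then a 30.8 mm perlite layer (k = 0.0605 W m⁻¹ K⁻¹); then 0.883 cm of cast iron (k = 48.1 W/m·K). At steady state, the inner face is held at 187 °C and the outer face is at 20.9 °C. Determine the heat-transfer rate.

Q = 141 W

Treat each layer as a resistance in series:
  R_titanium = L/(kA) = 0.00542/(24.3·0.434) = 5.139×10^-4 K/W
  R_perlite = L/(kA) = 0.0308/(0.0605·0.434) = 1.173 K/W
  R_cast iron = L/(kA) = 0.00883/(48.1·0.434) = 4.230×10^-4 K/W
ΣR = 5.139×10^-4 + 1.173 + 4.230×10^-4 = 1.174 K/W
Q = ΔT/ΣR = (187 °C − 20.9 °C)/1.174 = 141 W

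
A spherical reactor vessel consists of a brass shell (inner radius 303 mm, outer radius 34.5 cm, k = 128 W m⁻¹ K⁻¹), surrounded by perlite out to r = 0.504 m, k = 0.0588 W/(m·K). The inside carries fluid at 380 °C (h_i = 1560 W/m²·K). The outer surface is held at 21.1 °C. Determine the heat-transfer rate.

Q = 290 W

Treat each layer as a resistance in series:
  R_conv,in = 1/(4πr²h) = 1/(4π·0.303²·1560) = 5.556×10^-4 K/W
  R_brass = (1/0.303 − 1/0.345)/(4πk) = 0.4018/(4π·128) = 2.498×10^-4 K/W
  R_perlite = (1/0.345 − 1/0.504)/(4πk) = 0.9144/(4π·0.0588) = 1.238 K/W
ΣR = 5.556×10^-4 + 2.498×10^-4 + 1.238 = 1.239 K/W
Q = ΔT/ΣR = (380 °C − 21.1 °C)/1.239 = 290 W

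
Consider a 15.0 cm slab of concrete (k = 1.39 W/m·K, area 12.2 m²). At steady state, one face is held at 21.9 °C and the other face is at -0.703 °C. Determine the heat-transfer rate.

Q = 2.56 kW

Q = kA·ΔT/L = 1.39 × 12.2 × |21.9 °C − -0.703 °C| / 0.150 = 2560 W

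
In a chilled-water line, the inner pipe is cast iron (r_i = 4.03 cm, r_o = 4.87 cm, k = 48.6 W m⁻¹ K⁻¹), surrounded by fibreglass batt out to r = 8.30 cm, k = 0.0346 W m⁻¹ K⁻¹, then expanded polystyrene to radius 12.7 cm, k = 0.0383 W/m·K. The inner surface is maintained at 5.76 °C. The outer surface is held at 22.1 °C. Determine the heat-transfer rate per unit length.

Q' = 3.87 W/m

Treat each layer as a resistance in series:
  R'_cast iron = ln(0.0487/0.0403)/(2πk) = 0.1893/(2π·48.6) = 6.200×10^-4 m·K/W
  R'_fibreglass batt = ln(0.0830/0.0487)/(2πk) = 0.5332/(2π·0.0346) = 2.452 m·K/W
  R'_expanded polystyrene = ln(0.127/0.0830)/(2πk) = 0.4253/(2π·0.0383) = 1.768 m·K/W
ΣR = 6.200×10^-4 + 2.452 + 1.768 = 4.221 m·K/W
Q' = ΔT/ΣR = (5.76 °C − 22.1 °C)/4.221 = -3.87 W/m
(Negative Q' ⇒ heat flows inward; heat gain = 3.87 W/m.)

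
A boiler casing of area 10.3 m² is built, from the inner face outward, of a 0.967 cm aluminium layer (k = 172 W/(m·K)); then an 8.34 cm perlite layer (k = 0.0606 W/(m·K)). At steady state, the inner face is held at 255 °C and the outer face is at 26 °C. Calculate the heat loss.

Q = 1710 W

Series thermal resistances, inner to outer:
  R_aluminium = L/(kA) = 0.00967/(172·10.3) = 5.458×10^-6 K/W
  R_perlite = L/(kA) = 0.0834/(0.0606·10.3) = 0.1336 K/W
ΣR = 5.458×10^-6 + 0.1336 = 0.1336 K/W
Q = ΔT/ΣR = (255 °C − 26 °C)/0.1336 = 1710 W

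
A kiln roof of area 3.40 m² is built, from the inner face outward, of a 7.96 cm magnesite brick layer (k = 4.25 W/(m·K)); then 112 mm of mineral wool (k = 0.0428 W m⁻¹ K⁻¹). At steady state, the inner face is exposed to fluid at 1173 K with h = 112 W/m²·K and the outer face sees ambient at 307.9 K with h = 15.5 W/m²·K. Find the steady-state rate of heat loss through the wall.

Treat each layer as a resistance in series:
  R_conv,in = 1/(hA) = 1/(112·3.40) = 0.002626 K/W
  R_magnesite brick = L/(kA) = 0.0796/(4.25·3.40) = 0.005509 K/W
  R_mineral wool = L/(kA) = 0.112/(0.0428·3.40) = 0.7697 K/W
  R_conv,out = 1/(hA) = 1/(15.5·3.40) = 0.01898 K/W
ΣR = 0.002626 + 0.005509 + 0.7697 + 0.01898 = 0.7968 K/W
Q = ΔT/ΣR = (1173 K − 307.9 K)/0.7968 = 1090 W

Q = 1090 W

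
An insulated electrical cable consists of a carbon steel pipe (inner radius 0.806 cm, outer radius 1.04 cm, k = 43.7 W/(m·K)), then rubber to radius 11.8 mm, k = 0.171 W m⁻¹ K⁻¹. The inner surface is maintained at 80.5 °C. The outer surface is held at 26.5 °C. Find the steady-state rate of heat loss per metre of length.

Series thermal resistances, inner to outer:
  R'_carbon steel = ln(0.0104/0.00806)/(2πk) = 0.2549/(2π·43.7) = 9.283×10^-4 m·K/W
  R'_rubber = ln(0.0118/0.0104)/(2πk) = 0.1263/(2π·0.171) = 0.1175 m·K/W
ΣR = 9.283×10^-4 + 0.1175 = 0.1184 m·K/W
Q' = ΔT/ΣR = (80.5 °C − 26.5 °C)/0.1184 = 456 W/m

Q' = 456 W/m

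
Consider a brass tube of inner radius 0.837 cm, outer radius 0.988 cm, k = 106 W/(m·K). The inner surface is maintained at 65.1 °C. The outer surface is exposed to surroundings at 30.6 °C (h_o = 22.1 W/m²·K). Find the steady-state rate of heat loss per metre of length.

Q' = 47.3 W/m

Resistance network (inner→outer):
  R'_brass = ln(0.00988/0.00837)/(2πk) = 0.1659/(2π·106) = 2.490×10^-4 m·K/W
  R'_conv,out = 1/(2πr h) = 1/(2π·0.00988·22.1) = 0.7289 m·K/W
ΣR = 2.490×10^-4 + 0.7289 = 0.7291 m·K/W
Q' = ΔT/ΣR = (65.1 °C − 30.6 °C)/0.7291 = 47.3 W/m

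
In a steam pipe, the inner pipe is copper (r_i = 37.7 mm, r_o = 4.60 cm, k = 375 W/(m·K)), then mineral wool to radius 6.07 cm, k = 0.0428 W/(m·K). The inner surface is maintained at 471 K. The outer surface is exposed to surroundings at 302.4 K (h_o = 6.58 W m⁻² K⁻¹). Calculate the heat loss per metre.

Q' = 118 W/m

Series thermal resistances, inner to outer:
  R'_copper = ln(0.0460/0.0377)/(2πk) = 0.1990/(2π·375) = 8.445×10^-5 m·K/W
  R'_mineral wool = ln(0.0607/0.0460)/(2πk) = 0.2773/(2π·0.0428) = 1.031 m·K/W
  R'_conv,out = 1/(2πr h) = 1/(2π·0.0607·6.58) = 0.3985 m·K/W
ΣR = 8.445×10^-5 + 1.031 + 0.3985 = 1.430 m·K/W
Q' = ΔT/ΣR = (471 K − 302.4 K)/1.430 = 118 W/m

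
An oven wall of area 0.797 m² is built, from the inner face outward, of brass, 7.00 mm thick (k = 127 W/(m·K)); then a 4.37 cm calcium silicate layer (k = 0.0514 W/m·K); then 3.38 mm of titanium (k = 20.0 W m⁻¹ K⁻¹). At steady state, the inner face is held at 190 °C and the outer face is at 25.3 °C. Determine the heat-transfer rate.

Q = 154 W

Treat each layer as a resistance in series:
  R_brass = L/(kA) = 0.00700/(127·0.797) = 6.916×10^-5 K/W
  R_calcium silicate = L/(kA) = 0.0437/(0.0514·0.797) = 1.067 K/W
  R_titanium = L/(kA) = 0.00338/(20.0·0.797) = 2.120×10^-4 K/W
ΣR = 6.916×10^-5 + 1.067 + 2.120×10^-4 = 1.067 K/W
Q = ΔT/ΣR = (190 °C − 25.3 °C)/1.067 = 154 W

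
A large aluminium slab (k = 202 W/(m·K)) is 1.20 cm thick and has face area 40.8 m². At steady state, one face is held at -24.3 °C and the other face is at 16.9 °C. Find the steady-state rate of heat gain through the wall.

Q = 28300 kW

Q = kA·ΔT/L = 202 × 40.8 × |-24.3 °C − 16.9 °C| / 0.0120 = 2.83×10^7 W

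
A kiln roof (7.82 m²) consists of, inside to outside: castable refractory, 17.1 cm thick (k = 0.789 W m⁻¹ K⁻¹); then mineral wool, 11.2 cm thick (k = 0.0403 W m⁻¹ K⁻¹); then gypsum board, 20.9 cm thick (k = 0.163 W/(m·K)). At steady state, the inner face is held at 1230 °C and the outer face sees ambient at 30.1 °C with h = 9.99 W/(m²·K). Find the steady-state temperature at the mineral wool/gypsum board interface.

T = 409 °C

Series thermal resistances, inner to outer:
  R_castable refractory = L/(kA) = 0.171/(0.789·7.82) = 0.02771 K/W
  R_mineral wool = L/(kA) = 0.112/(0.0403·7.82) = 0.3554 K/W
  R_gypsum board = L/(kA) = 0.209/(0.163·7.82) = 0.1640 K/W
  R_conv,out = 1/(hA) = 1/(9.99·7.82) = 0.01280 K/W
ΣR = 0.02771 + 0.3554 + 0.1640 + 0.01280 = 0.5599 K/W
Q = ΔT/ΣR = (1230 °C − 30.1 °C)/0.5599 = 2143 W
From the inner boundary to the mineral wool/gypsum board interface, ΣR_partial = 0.3831 K/W.
T_interface = T_in − Q·ΣR_partial = 1230 °C − (2143)(0.3831) = 409 °C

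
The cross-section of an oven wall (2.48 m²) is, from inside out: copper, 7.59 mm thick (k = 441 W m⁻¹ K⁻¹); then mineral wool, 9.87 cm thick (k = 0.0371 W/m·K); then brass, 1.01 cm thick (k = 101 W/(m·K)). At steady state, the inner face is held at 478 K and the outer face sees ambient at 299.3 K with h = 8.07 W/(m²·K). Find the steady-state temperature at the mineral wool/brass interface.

T = 307.3 K

Series thermal resistances, inner to outer:
  R_copper = L/(kA) = 0.00759/(441·2.48) = 6.940×10^-6 K/W
  R_mineral wool = L/(kA) = 0.0987/(0.0371·2.48) = 1.073 K/W
  R_brass = L/(kA) = 0.0101/(101·2.48) = 4.032×10^-5 K/W
  R_conv,out = 1/(hA) = 1/(8.07·2.48) = 0.04997 K/W
ΣR = 6.940×10^-6 + 1.073 + 4.032×10^-5 + 0.04997 = 1.123 K/W
Q = ΔT/ΣR = (478 K − 299.3 K)/1.123 = 159.1 W
From the inner boundary to the mineral wool/brass interface, ΣR_partial = 1.073 K/W.
T_interface = T_in − Q·ΣR_partial = 478 K − (159.1)(1.073) = 307.3 K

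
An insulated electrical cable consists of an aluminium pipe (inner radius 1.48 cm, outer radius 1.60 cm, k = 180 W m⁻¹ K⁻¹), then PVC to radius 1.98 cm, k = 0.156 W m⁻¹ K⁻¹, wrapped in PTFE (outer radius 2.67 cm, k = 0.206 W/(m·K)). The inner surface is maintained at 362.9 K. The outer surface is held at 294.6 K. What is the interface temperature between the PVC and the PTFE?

Treat each layer as a resistance in series:
  R'_aluminium = ln(0.0160/0.0148)/(2πk) = 0.07796/(2π·180) = 6.893×10^-5 m·K/W
  R'_PVC = ln(0.0198/0.0160)/(2πk) = 0.2131/(2π·0.156) = 0.2174 m·K/W
  R'_PTFE = ln(0.0267/0.0198)/(2πk) = 0.2990/(2π·0.206) = 0.2310 m·K/W
ΣR = 6.893×10^-5 + 0.2174 + 0.2310 = 0.4485 m·K/W
Q' = ΔT/ΣR = (362.9 K − 294.6 K)/0.4485 = 152.3 W/m
From the inner boundary to the PVC/PTFE interface, ΣR_partial = 0.2175 m·K/W.
T_interface = T_in − Q'·ΣR_partial = 362.9 K − (152.3)(0.2175) = 329.8 K

T = 329.8 K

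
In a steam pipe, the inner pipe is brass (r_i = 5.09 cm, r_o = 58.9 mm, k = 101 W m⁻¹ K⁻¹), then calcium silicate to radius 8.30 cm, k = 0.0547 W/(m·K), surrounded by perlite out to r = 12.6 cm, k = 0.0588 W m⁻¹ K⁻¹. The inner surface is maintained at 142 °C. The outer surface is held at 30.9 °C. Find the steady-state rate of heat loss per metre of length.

Treat each layer as a resistance in series:
  R'_brass = ln(0.0589/0.0509)/(2πk) = 0.1460/(2π·101) = 2.300×10^-4 m·K/W
  R'_calcium silicate = ln(0.0830/0.0589)/(2πk) = 0.3430/(2π·0.0547) = 0.9980 m·K/W
  R'_perlite = ln(0.126/0.0830)/(2πk) = 0.4174/(2π·0.0588) = 1.130 m·K/W
ΣR = 2.300×10^-4 + 0.9980 + 1.130 = 2.128 m·K/W
Q' = ΔT/ΣR = (142 °C − 30.9 °C)/2.128 = 52.2 W/m

Q' = 52.2 W/m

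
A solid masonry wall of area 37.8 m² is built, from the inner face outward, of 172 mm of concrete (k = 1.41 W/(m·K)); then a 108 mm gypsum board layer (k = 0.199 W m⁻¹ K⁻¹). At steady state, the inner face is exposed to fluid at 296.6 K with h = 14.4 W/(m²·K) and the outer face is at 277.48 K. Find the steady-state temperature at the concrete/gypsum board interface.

Resistance network (inner→outer):
  R_conv,in = 1/(hA) = 1/(14.4·37.8) = 0.001837 K/W
  R_concrete = L/(kA) = 0.172/(1.41·37.8) = 0.003227 K/W
  R_gypsum board = L/(kA) = 0.108/(0.199·37.8) = 0.01436 K/W
ΣR = 0.001837 + 0.003227 + 0.01436 = 0.01942 K/W
Q = ΔT/ΣR = (296.6 K − 277.48 K)/0.01942 = 984.6 W
From the inner boundary to the concrete/gypsum board interface, ΣR_partial = 0.005064 K/W.
T_interface = T_in − Q·ΣR_partial = 296.6 K − (984.6)(0.005064) = 291.6 K

T = 291.6 K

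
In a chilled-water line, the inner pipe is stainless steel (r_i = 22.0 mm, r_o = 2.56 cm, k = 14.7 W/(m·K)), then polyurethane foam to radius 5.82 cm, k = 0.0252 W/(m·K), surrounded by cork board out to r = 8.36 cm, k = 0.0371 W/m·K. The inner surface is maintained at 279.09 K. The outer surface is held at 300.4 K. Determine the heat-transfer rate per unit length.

Q' = 3.16 W/m

Treat each layer as a resistance in series:
  R'_stainless steel = ln(0.0256/0.0220)/(2πk) = 0.1515/(2π·14.7) = 0.001641 m·K/W
  R'_polyurethane foam = ln(0.0582/0.0256)/(2πk) = 0.8213/(2π·0.0252) = 5.187 m·K/W
  R'_cork board = ln(0.0836/0.0582)/(2πk) = 0.3622/(2π·0.0371) = 1.554 m·K/W
ΣR = 0.001641 + 5.187 + 1.554 = 6.743 m·K/W
Q' = ΔT/ΣR = (279.09 K − 300.4 K)/6.743 = -3.16 W/m
(Negative Q' ⇒ heat flows inward; heat gain = 3.16 W/m.)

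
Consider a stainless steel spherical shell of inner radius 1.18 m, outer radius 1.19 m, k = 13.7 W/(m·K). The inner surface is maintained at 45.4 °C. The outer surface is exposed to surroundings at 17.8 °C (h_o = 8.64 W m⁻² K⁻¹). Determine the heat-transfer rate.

Q = 4.22 kW

Resistance network (inner→outer):
  R_stainless steel = (1/1.18 − 1/1.19)/(4πk) = 0.007121/(4π·13.7) = 4.137×10^-5 K/W
  R_conv,out = 1/(4πr²h) = 1/(4π·1.19²·8.64) = 0.006504 K/W
ΣR = 4.137×10^-5 + 0.006504 = 0.006545 K/W
Q = ΔT/ΣR = (45.4 °C − 17.8 °C)/0.006545 = 4220 W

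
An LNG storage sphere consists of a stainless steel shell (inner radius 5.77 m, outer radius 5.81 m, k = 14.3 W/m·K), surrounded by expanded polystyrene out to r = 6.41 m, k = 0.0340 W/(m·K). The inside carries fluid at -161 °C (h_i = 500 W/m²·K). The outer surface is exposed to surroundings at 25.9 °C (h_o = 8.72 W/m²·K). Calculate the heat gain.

Treat each layer as a resistance in series:
  R_conv,in = 1/(4πr²h) = 1/(4π·5.77²·500) = 4.780×10^-6 K/W
  R_stainless steel = (1/5.77 − 1/5.81)/(4πk) = 0.001193/(4π·14.3) = 6.640×10^-6 K/W
  R_expanded polystyrene = (1/5.81 − 1/6.41)/(4πk) = 0.01611/(4π·0.0340) = 0.03771 K/W
  R_conv,out = 1/(4πr²h) = 1/(4π·6.41²·8.72) = 2.221×10^-4 K/W
ΣR = 4.780×10^-6 + 6.640×10^-6 + 0.03771 + 2.221×10^-4 = 0.03794 K/W
Q = ΔT/ΣR = (-161 °C − 25.9 °C)/0.03794 = -4930 W
(Negative Q ⇒ heat flows inward; heat gain = 4930 W.)

Q = 4930 W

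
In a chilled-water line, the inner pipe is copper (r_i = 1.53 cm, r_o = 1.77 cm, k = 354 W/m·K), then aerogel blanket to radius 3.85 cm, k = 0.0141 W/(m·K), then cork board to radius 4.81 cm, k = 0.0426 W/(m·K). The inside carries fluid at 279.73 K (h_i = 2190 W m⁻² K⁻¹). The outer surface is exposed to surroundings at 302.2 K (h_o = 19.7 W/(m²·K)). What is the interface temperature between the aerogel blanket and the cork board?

Resistance network (inner→outer):
  R'_conv,in = 1/(2πr h) = 1/(2π·0.0153·2190) = 0.004750 m·K/W
  R'_copper = ln(0.0177/0.0153)/(2πk) = 0.1457/(2π·354) = 6.551×10^-5 m·K/W
  R'_aerogel blanket = ln(0.0385/0.0177)/(2πk) = 0.7771/(2π·0.0141) = 8.772 m·K/W
  R'_cork board = ln(0.0481/0.0385)/(2πk) = 0.2226/(2π·0.0426) = 0.8317 m·K/W
  R'_conv,out = 1/(2πr h) = 1/(2π·0.0481·19.7) = 0.1680 m·K/W
ΣR = 0.004750 + 6.551×10^-5 + 8.772 + 0.8317 + 0.1680 = 9.777 m·K/W
Q' = ΔT/ΣR = (279.73 K − 302.2 K)/9.777 = -2.298 W/m
From the inner boundary to the aerogel blanket/cork board interface, ΣR_partial = 8.777 m·K/W.
T_interface = T_in − Q'·ΣR_partial = 279.73 K − (-2.298)(8.777) = 299.9 K

T = 299.9 K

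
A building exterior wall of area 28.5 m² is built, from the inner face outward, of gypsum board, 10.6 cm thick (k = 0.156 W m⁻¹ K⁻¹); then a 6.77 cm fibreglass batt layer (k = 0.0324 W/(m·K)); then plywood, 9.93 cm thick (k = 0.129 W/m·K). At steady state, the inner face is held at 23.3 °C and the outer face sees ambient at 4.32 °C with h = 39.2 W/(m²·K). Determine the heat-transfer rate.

Treat each layer as a resistance in series:
  R_gypsum board = L/(kA) = 0.106/(0.156·28.5) = 0.02384 K/W
  R_fibreglass batt = L/(kA) = 0.0677/(0.0324·28.5) = 0.07332 K/W
  R_plywood = L/(kA) = 0.0993/(0.129·28.5) = 0.02701 K/W
  R_conv,out = 1/(hA) = 1/(39.2·28.5) = 8.951×10^-4 K/W
ΣR = 0.02384 + 0.07332 + 0.02701 + 8.951×10^-4 = 0.1251 K/W
Q = ΔT/ΣR = (23.3 °C − 4.32 °C)/0.1251 = 152 W

Q = 152 W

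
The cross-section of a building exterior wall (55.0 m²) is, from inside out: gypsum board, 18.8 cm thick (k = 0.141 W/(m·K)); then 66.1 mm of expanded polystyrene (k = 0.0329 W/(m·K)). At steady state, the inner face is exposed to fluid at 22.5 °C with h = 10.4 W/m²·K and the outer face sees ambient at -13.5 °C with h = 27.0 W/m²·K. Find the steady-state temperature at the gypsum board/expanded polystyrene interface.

Resistance network (inner→outer):
  R_conv,in = 1/(hA) = 1/(10.4·55.0) = 0.001748 K/W
  R_gypsum board = L/(kA) = 0.188/(0.141·55.0) = 0.02424 K/W
  R_expanded polystyrene = L/(kA) = 0.0661/(0.0329·55.0) = 0.03653 K/W
  R_conv,out = 1/(hA) = 1/(27.0·55.0) = 6.734×10^-4 K/W
ΣR = 0.001748 + 0.02424 + 0.03653 + 6.734×10^-4 = 0.06319 K/W
Q = ΔT/ΣR = (22.5 °C − -13.5 °C)/0.06319 = 569.7 W
From the inner boundary to the gypsum board/expanded polystyrene interface, ΣR_partial = 0.02599 K/W.
T_interface = T_in − Q·ΣR_partial = 22.5 °C − (569.7)(0.02599) = 7.69 °C

T = 7.69 °C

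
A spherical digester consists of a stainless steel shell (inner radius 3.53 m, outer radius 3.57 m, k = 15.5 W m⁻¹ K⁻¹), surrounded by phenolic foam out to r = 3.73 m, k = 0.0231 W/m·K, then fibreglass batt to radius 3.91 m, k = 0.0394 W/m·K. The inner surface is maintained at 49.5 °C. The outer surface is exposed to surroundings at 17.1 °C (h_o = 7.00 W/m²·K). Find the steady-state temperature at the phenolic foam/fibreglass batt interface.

T = 29.5 °C

Treat each layer as a resistance in series:
  R_stainless steel = (1/3.53 − 1/3.57)/(4πk) = 0.003174/(4π·15.5) = 1.630×10^-5 K/W
  R_phenolic foam = (1/3.57 − 1/3.73)/(4πk) = 0.01202/(4π·0.0231) = 0.04139 K/W
  R_fibreglass batt = (1/3.73 − 1/3.91)/(4πk) = 0.01234/(4π·0.0394) = 0.02493 K/W
  R_conv,out = 1/(4πr²h) = 1/(4π·3.91²·7.00) = 7.436×10^-4 K/W
ΣR = 1.630×10^-5 + 0.04139 + 0.02493 + 7.436×10^-4 = 0.06708 K/W
Q = ΔT/ΣR = (49.5 °C − 17.1 °C)/0.06708 = 483.0 W
From the inner boundary to the phenolic foam/fibreglass batt interface, ΣR_partial = 0.04141 K/W.
T_interface = T_in − Q·ΣR_partial = 49.5 °C − (483.0)(0.04141) = 29.5 °C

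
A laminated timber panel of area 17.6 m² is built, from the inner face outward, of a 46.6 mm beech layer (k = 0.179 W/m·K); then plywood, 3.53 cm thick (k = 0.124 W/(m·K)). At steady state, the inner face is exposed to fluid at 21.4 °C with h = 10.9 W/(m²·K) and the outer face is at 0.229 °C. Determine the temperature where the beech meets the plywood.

T = 9.69 °C

Resistance network (inner→outer):
  R_conv,in = 1/(hA) = 1/(10.9·17.6) = 0.005213 K/W
  R_beech = L/(kA) = 0.0466/(0.179·17.6) = 0.01479 K/W
  R_plywood = L/(kA) = 0.0353/(0.124·17.6) = 0.01617 K/W
ΣR = 0.005213 + 0.01479 + 0.01617 = 0.03617 K/W
Q = ΔT/ΣR = (21.4 °C − 0.229 °C)/0.03617 = 585.3 W
From the inner boundary to the beech/plywood interface, ΣR_partial = 0.02000 K/W.
T_interface = T_in − Q·ΣR_partial = 21.4 °C − (585.3)(0.02000) = 9.69 °C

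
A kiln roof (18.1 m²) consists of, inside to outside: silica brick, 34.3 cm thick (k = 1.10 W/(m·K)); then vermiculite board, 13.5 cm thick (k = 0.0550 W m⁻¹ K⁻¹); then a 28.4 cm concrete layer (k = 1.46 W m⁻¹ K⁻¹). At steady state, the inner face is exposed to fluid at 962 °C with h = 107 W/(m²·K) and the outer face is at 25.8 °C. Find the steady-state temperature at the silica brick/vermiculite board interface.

T = 861 °C

Resistance network (inner→outer):
  R_conv,in = 1/(hA) = 1/(107·18.1) = 5.163×10^-4 K/W
  R_silica brick = L/(kA) = 0.343/(1.10·18.1) = 0.01723 K/W
  R_vermiculite board = L/(kA) = 0.135/(0.0550·18.1) = 0.1356 K/W
  R_concrete = L/(kA) = 0.284/(1.46·18.1) = 0.01075 K/W
ΣR = 5.163×10^-4 + 0.01723 + 0.1356 + 0.01075 = 0.1641 K/W
Q = ΔT/ΣR = (962 °C − 25.8 °C)/0.1641 = 5705 W
From the inner boundary to the silica brick/vermiculite board interface, ΣR_partial = 0.01775 K/W.
T_interface = T_in − Q·ΣR_partial = 962 °C − (5705)(0.01775) = 861 °C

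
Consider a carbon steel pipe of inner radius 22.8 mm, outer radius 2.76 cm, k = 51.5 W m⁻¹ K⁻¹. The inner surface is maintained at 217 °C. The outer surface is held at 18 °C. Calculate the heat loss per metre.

Q' = 337 kW/m

Q' = 2πk·ΔT/ln(r₂/r₁) = 2π × 51.5 × 199 / ln(0.0276/0.0228) = 3.37×10^5 W/m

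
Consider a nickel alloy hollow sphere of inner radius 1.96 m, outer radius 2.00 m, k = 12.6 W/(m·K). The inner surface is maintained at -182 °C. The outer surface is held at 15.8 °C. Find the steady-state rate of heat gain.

Q = 3.07×10^6 W

Q = 4πk·ΔT/(1/r₁ − 1/r₂) = 4π × 12.6 × 197.8 / (1/1.96 − 1/2.00) = 3.07×10^6 W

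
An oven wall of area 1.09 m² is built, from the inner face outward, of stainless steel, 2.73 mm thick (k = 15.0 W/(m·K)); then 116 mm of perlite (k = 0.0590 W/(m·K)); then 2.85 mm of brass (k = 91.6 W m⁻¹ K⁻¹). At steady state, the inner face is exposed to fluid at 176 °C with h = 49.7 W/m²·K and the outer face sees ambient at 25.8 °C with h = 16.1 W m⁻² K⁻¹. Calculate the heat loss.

Series thermal resistances, inner to outer:
  R_conv,in = 1/(hA) = 1/(49.7·1.09) = 0.01846 K/W
  R_stainless steel = L/(kA) = 0.00273/(15.0·1.09) = 1.670×10^-4 K/W
  R_perlite = L/(kA) = 0.116/(0.0590·1.09) = 1.804 K/W
  R_brass = L/(kA) = 0.00285/(91.6·1.09) = 2.854×10^-5 K/W
  R_conv,out = 1/(hA) = 1/(16.1·1.09) = 0.05698 K/W
ΣR = 0.01846 + 1.670×10^-4 + 1.804 + 2.854×10^-5 + 0.05698 = 1.880 K/W
Q = ΔT/ΣR = (176 °C − 25.8 °C)/1.880 = 79.9 W

Q = 79.9 W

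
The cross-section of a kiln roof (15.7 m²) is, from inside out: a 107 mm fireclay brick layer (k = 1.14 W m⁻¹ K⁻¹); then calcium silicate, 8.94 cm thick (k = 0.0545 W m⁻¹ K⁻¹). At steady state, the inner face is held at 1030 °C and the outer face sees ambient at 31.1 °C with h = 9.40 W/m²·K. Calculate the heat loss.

Q = 8520 W

Treat each layer as a resistance in series:
  R_fireclay brick = L/(kA) = 0.107/(1.14·15.7) = 0.005978 K/W
  R_calcium silicate = L/(kA) = 0.0894/(0.0545·15.7) = 0.1045 K/W
  R_conv,out = 1/(hA) = 1/(9.40·15.7) = 0.006776 K/W
ΣR = 0.005978 + 0.1045 + 0.006776 = 0.1173 K/W
Q = ΔT/ΣR = (1030 °C − 31.1 °C)/0.1173 = 8520 W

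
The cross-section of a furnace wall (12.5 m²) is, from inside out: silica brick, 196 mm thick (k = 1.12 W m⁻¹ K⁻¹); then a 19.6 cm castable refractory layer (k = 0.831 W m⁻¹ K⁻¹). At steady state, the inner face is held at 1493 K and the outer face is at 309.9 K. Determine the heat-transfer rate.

Treat each layer as a resistance in series:
  R_silica brick = L/(kA) = 0.196/(1.12·12.5) = 0.01400 K/W
  R_castable refractory = L/(kA) = 0.196/(0.831·12.5) = 0.01887 K/W
ΣR = 0.01400 + 0.01887 = 0.03287 K/W
Q = ΔT/ΣR = (1493 K − 309.9 K)/0.03287 = 36000 W

Q = 36.0 kW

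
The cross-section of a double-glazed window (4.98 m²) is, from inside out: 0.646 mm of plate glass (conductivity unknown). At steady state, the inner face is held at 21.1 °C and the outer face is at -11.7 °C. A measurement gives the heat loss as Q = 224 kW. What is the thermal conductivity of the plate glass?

k = 0.886 W/m·K

ΣR = ΔT/Q = |21.1 − -11.7|/2.24×10^5 = 1.464×10^-4 K/W
L/(kA) = 1.464×10^-4 ⇒ k = 6.46×10^-4/(1.464×10^-4·4.98) = 0.886 W/m·K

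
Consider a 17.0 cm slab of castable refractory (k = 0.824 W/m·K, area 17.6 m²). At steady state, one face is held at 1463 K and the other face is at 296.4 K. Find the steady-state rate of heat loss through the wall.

Q = kA·ΔT/L = 0.824 × 17.6 × |1463 K − 296.4 K| / 0.170 = 99500 W

Q = 99500 W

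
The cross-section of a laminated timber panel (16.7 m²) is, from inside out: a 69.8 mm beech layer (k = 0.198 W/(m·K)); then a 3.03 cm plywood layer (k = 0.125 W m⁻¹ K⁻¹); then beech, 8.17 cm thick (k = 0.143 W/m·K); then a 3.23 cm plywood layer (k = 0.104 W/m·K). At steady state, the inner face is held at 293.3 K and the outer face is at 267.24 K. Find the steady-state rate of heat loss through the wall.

Treat each layer as a resistance in series:
  R_beech = L/(kA) = 0.0698/(0.198·16.7) = 0.02111 K/W
  R_plywood = L/(kA) = 0.0303/(0.125·16.7) = 0.01451 K/W
  R_beech = L/(kA) = 0.0817/(0.143·16.7) = 0.03421 K/W
  R_plywood = L/(kA) = 0.0323/(0.104·16.7) = 0.01860 K/W
ΣR = 0.02111 + 0.01451 + 0.03421 + 0.01860 = 0.08843 K/W
Q = ΔT/ΣR = (293.3 K − 267.24 K)/0.08843 = 295 W

Q = 295 W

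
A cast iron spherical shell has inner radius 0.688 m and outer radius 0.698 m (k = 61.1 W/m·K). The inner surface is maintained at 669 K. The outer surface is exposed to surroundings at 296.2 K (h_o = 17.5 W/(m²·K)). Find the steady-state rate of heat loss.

Q = 39.8 kW

Series thermal resistances, inner to outer:
  R_cast iron = (1/0.688 − 1/0.698)/(4πk) = 0.02082/(4π·61.1) = 2.712×10^-5 K/W
  R_conv,out = 1/(4πr²h) = 1/(4π·0.698²·17.5) = 0.009333 K/W
ΣR = 2.712×10^-5 + 0.009333 = 0.009360 K/W
Q = ΔT/ΣR = (669 K − 296.2 K)/0.009360 = 39800 W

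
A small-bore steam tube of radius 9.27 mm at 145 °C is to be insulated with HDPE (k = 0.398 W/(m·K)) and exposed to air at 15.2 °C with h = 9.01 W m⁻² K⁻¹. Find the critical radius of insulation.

r_cr = 4.42 cm

For a cylinder, r_cr = k_ins/h = 0.398/9.01 = 0.0442 m = 4.42 cm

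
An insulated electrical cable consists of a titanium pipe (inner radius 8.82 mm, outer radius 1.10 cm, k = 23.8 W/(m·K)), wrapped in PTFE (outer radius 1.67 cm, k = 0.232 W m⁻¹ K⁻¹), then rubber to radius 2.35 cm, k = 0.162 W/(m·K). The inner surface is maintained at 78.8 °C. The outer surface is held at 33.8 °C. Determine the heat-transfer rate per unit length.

Treat each layer as a resistance in series:
  R'_titanium = ln(0.0110/0.00882)/(2πk) = 0.2209/(2π·23.8) = 0.001477 m·K/W
  R'_PTFE = ln(0.0167/0.0110)/(2πk) = 0.4175/(2π·0.232) = 0.2864 m·K/W
  R'_rubber = ln(0.0235/0.0167)/(2πk) = 0.3416/(2π·0.162) = 0.3356 m·K/W
ΣR = 0.001477 + 0.2864 + 0.3356 = 0.6235 m·K/W
Q' = ΔT/ΣR = (78.8 °C − 33.8 °C)/0.6235 = 72.2 W/m

Q' = 72.2 W/m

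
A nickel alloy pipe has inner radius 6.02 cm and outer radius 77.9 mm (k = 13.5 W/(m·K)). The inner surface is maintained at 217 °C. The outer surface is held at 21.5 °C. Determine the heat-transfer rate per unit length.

Q' = 2πk·ΔT/ln(r₂/r₁) = 2π × 13.5 × 195.5 / ln(0.0779/0.0602) = 64300 W/m

Q' = 64300 W/m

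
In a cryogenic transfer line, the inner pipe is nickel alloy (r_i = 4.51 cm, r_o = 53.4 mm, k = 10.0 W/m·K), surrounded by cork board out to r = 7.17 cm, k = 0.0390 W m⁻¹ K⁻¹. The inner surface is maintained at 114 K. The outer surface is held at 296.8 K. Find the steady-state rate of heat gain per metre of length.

Resistance network (inner→outer):
  R'_nickel alloy = ln(0.0534/0.0451)/(2πk) = 0.1689/(2π·10.0) = 0.002689 m·K/W
  R'_cork board = ln(0.0717/0.0534)/(2πk) = 0.2947/(2π·0.0390) = 1.203 m·K/W
ΣR = 0.002689 + 1.203 = 1.206 m·K/W
Q' = ΔT/ΣR = (114 K − 296.8 K)/1.206 = -152 W/m
(Negative Q' ⇒ heat flows inward; heat gain = 152 W/m.)

Q' = 152 W/m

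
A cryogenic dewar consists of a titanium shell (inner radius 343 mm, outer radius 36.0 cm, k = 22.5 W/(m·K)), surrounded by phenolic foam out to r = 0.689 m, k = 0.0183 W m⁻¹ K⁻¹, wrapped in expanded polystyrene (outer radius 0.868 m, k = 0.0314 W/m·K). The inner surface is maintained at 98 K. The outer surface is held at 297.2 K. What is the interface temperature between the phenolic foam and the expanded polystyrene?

T = 274.0 K

Series thermal resistances, inner to outer:
  R_titanium = (1/0.343 − 1/0.360)/(4πk) = 0.1377/(4π·22.5) = 4.869×10^-4 K/W
  R_phenolic foam = (1/0.360 − 1/0.689)/(4πk) = 1.326/(4π·0.0183) = 5.768 K/W
  R_expanded polystyrene = (1/0.689 − 1/0.868)/(4πk) = 0.2993/(4π·0.0314) = 0.7585 K/W
ΣR = 4.869×10^-4 + 5.768 + 0.7585 = 6.527 K/W
Q = ΔT/ΣR = (98 K − 297.2 K)/6.527 = -30.52 W
From the inner boundary to the phenolic foam/expanded polystyrene interface, ΣR_partial = 5.768 K/W.
T_interface = T_in − Q·ΣR_partial = 98 K − (-30.52)(5.768) = 274.0 K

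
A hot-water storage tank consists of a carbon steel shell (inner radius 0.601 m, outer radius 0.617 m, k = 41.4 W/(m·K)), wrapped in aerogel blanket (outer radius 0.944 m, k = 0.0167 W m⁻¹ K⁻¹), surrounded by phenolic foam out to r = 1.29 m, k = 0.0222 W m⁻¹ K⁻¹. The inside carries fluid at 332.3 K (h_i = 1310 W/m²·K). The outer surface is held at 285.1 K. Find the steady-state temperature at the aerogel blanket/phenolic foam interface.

Resistance network (inner→outer):
  R_conv,in = 1/(4πr²h) = 1/(4π·0.601²·1310) = 1.682×10^-4 K/W
  R_carbon steel = (1/0.601 − 1/0.617)/(4πk) = 0.04315/(4π·41.4) = 8.294×10^-5 K/W
  R_aerogel blanket = (1/0.617 − 1/0.944)/(4πk) = 0.5614/(4π·0.0167) = 2.675 K/W
  R_phenolic foam = (1/0.944 − 1/1.29)/(4πk) = 0.2841/(4π·0.0222) = 1.018 K/W
ΣR = 1.682×10^-4 + 8.294×10^-5 + 2.675 + 1.018 = 3.693 K/W
Q = ΔT/ΣR = (332.3 K − 285.1 K)/3.693 = 12.78 W
From the inner boundary to the aerogel blanket/phenolic foam interface, ΣR_partial = 2.675 K/W.
T_interface = T_in − Q·ΣR_partial = 332.3 K − (12.78)(2.675) = 298.1 K

T = 298.1 K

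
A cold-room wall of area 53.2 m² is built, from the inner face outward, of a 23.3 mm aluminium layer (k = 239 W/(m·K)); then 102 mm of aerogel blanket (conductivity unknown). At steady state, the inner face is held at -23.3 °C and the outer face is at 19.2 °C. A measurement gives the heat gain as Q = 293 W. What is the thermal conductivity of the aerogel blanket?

k = 0.0132 W/m·K

ΣR = ΔT/Q = |-23.3 − 19.2|/293 = 0.1451 K/W
Known resistances:
  R_aluminium = L/(kA) = 0.0233/(239·53.2) = 1.833×10^-6 K/W
R_aerogel blanket = ΣR − ΣR_known = 0.1451 − 1.833×10^-6 = 0.1451 K/W
L/(kA) = 0.1451 ⇒ k = 0.102/(0.1451·53.2) = 0.0132 W/m·K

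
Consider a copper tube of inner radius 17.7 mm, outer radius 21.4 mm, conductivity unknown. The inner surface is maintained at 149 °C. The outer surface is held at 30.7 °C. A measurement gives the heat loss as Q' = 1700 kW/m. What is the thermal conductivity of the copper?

ΣR = ΔT/Q' = |149 − 30.7|/1.70×10^6 = 6.959×10^-5 m·K/W
ln(r₂/r₁)/(2πk) = 6.959×10^-5 ⇒ k = 0.1898/(2π·6.959×10^-5) = 434 W/m·K

k = 434 W/m·K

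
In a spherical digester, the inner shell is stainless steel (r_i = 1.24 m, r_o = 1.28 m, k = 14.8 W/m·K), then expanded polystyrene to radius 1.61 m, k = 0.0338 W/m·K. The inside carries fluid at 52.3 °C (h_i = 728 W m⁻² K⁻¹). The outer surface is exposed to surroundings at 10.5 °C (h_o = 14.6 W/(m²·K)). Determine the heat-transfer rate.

Q = 110 W

Resistance network (inner→outer):
  R_conv,in = 1/(4πr²h) = 1/(4π·1.24²·728) = 7.109×10^-5 K/W
  R_stainless steel = (1/1.24 − 1/1.28)/(4πk) = 0.02520/(4π·14.8) = 1.355×10^-4 K/W
  R_expanded polystyrene = (1/1.28 − 1/1.61)/(4πk) = 0.1601/(4π·0.0338) = 0.3770 K/W
  R_conv,out = 1/(4πr²h) = 1/(4π·1.61²·14.6) = 0.002103 K/W
ΣR = 7.109×10^-5 + 1.355×10^-4 + 0.3770 + 0.002103 = 0.3793 K/W
Q = ΔT/ΣR = (52.3 °C − 10.5 °C)/0.3793 = 110 W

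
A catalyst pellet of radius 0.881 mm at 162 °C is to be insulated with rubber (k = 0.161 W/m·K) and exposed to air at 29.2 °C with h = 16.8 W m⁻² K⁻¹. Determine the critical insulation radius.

For a sphere, r_cr = 2k_ins/h = 2·0.161/16.8 = 0.0192 m = 1.92 cm

r_cr = 1.92 cm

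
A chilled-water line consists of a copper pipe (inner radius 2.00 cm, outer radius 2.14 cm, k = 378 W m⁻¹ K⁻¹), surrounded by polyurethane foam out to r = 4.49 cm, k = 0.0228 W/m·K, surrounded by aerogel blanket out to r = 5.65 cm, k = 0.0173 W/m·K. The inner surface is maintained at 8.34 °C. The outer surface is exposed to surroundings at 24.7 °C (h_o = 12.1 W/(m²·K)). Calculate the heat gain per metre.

Series thermal resistances, inner to outer:
  R'_copper = ln(0.0214/0.0200)/(2πk) = 0.06766/(2π·378) = 2.849×10^-5 m·K/W
  R'_polyurethane foam = ln(0.0449/0.0214)/(2πk) = 0.7410/(2π·0.0228) = 5.173 m·K/W
  R'_aerogel blanket = ln(0.0565/0.0449)/(2πk) = 0.2298/(2π·0.0173) = 2.114 m·K/W
  R'_conv,out = 1/(2πr h) = 1/(2π·0.0565·12.1) = 0.2328 m·K/W
ΣR = 2.849×10^-5 + 5.173 + 2.114 + 0.2328 = 7.520 m·K/W
Q' = ΔT/ΣR = (8.34 °C − 24.7 °C)/7.520 = -2.18 W/m
(Negative Q' ⇒ heat flows inward; heat gain = 2.18 W/m.)

Q' = 2.18 W/m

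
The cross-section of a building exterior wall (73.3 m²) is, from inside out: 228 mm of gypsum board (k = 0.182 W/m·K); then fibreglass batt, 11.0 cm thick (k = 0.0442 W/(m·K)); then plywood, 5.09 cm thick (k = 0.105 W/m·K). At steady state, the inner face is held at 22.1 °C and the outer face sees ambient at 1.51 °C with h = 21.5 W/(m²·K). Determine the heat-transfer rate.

Q = 353 W

Resistance network (inner→outer):
  R_gypsum board = L/(kA) = 0.228/(0.182·73.3) = 0.01709 K/W
  R_fibreglass batt = L/(kA) = 0.110/(0.0442·73.3) = 0.03395 K/W
  R_plywood = L/(kA) = 0.0509/(0.105·73.3) = 0.006613 K/W
  R_conv,out = 1/(hA) = 1/(21.5·73.3) = 6.345×10^-4 K/W
ΣR = 0.01709 + 0.03395 + 0.006613 + 6.345×10^-4 = 0.05829 K/W
Q = ΔT/ΣR = (22.1 °C − 1.51 °C)/0.05829 = 353 W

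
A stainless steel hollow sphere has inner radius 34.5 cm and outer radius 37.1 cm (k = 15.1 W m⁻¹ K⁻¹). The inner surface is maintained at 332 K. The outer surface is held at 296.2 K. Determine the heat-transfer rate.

Q = 4πk·ΔT/(1/r₁ − 1/r₂) = 4π × 15.1 × 35.8 / (1/0.345 − 1/0.371) = 33400 W

Q = 33400 W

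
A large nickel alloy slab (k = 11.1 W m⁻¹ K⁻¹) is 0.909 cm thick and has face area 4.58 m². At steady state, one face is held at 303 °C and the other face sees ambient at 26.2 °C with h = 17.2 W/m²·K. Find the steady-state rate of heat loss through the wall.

Treat each layer as a resistance in series:
  R_nickel alloy = L/(kA) = 0.00909/(11.1·4.58) = 1.788×10^-4 K/W
  R_conv,out = 1/(hA) = 1/(17.2·4.58) = 0.01269 K/W
ΣR = 1.788×10^-4 + 0.01269 = 0.01287 K/W
Q = ΔT/ΣR = (303 °C − 26.2 °C)/0.01287 = 21500 W

Q = 21.5 kW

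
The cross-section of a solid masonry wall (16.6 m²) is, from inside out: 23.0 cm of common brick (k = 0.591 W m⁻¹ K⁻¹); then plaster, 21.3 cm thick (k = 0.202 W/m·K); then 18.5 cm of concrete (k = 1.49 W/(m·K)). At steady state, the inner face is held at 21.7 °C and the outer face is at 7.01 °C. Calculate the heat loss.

Resistance network (inner→outer):
  R_common brick = L/(kA) = 0.230/(0.591·16.6) = 0.02344 K/W
  R_plaster = L/(kA) = 0.213/(0.202·16.6) = 0.06352 K/W
  R_concrete = L/(kA) = 0.185/(1.49·16.6) = 0.007480 K/W
ΣR = 0.02344 + 0.06352 + 0.007480 = 0.09444 K/W
Q = ΔT/ΣR = (21.7 °C − 7.01 °C)/0.09444 = 156 W

Q = 156 W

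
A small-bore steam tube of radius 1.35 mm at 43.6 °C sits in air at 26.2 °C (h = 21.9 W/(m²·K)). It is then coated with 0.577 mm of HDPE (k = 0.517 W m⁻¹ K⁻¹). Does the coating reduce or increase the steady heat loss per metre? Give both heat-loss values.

Critical radius for a cylinder: r_cr = k/h = 0.0236 m = 2.36 cm.
Outer radius after coating: r₂ = 0.00135 + 5.77×10^-4 = 0.001927 m.
Since r₁ < r_cr and r₂ ≤ r_cr, the coating moves toward the maximum at r_cr — heat loss rises.
Bare: R = 1/(2πr₁h) = 5.383 m·K/W; Q = 17.4/5.383 = 3.23 W/m.
Coated: R = R_cond + R_conv = 3.881 m·K/W; Q = 17.4/3.881 = 4.48 W/m.

increases: 3.23 → 4.48 W/m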